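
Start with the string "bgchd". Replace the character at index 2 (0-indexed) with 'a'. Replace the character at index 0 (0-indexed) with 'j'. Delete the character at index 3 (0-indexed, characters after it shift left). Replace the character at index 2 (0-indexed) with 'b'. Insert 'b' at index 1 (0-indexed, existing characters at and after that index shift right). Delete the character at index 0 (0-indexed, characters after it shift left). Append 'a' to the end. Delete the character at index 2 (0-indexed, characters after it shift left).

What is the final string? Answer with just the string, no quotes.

Answer: bgda

Derivation:
Applying each edit step by step:
Start: "bgchd"
Op 1 (replace idx 2: 'c' -> 'a'): "bgchd" -> "bgahd"
Op 2 (replace idx 0: 'b' -> 'j'): "bgahd" -> "jgahd"
Op 3 (delete idx 3 = 'h'): "jgahd" -> "jgad"
Op 4 (replace idx 2: 'a' -> 'b'): "jgad" -> "jgbd"
Op 5 (insert 'b' at idx 1): "jgbd" -> "jbgbd"
Op 6 (delete idx 0 = 'j'): "jbgbd" -> "bgbd"
Op 7 (append 'a'): "bgbd" -> "bgbda"
Op 8 (delete idx 2 = 'b'): "bgbda" -> "bgda"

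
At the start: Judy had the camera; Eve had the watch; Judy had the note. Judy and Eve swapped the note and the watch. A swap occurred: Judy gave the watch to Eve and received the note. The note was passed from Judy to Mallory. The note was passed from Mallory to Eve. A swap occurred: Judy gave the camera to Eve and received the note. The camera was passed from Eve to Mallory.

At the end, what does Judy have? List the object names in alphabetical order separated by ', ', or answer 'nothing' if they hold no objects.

Tracking all object holders:
Start: camera:Judy, watch:Eve, note:Judy
Event 1 (swap note<->watch: now note:Eve, watch:Judy). State: camera:Judy, watch:Judy, note:Eve
Event 2 (swap watch<->note: now watch:Eve, note:Judy). State: camera:Judy, watch:Eve, note:Judy
Event 3 (give note: Judy -> Mallory). State: camera:Judy, watch:Eve, note:Mallory
Event 4 (give note: Mallory -> Eve). State: camera:Judy, watch:Eve, note:Eve
Event 5 (swap camera<->note: now camera:Eve, note:Judy). State: camera:Eve, watch:Eve, note:Judy
Event 6 (give camera: Eve -> Mallory). State: camera:Mallory, watch:Eve, note:Judy

Final state: camera:Mallory, watch:Eve, note:Judy
Judy holds: note.

Answer: note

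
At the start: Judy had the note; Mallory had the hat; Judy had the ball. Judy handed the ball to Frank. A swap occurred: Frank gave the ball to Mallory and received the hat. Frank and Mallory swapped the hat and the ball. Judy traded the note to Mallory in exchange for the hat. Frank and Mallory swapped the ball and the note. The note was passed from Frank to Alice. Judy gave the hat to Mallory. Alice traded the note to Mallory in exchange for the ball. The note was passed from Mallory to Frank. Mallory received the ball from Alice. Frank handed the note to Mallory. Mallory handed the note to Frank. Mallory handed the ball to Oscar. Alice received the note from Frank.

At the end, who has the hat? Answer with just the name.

Answer: Mallory

Derivation:
Tracking all object holders:
Start: note:Judy, hat:Mallory, ball:Judy
Event 1 (give ball: Judy -> Frank). State: note:Judy, hat:Mallory, ball:Frank
Event 2 (swap ball<->hat: now ball:Mallory, hat:Frank). State: note:Judy, hat:Frank, ball:Mallory
Event 3 (swap hat<->ball: now hat:Mallory, ball:Frank). State: note:Judy, hat:Mallory, ball:Frank
Event 4 (swap note<->hat: now note:Mallory, hat:Judy). State: note:Mallory, hat:Judy, ball:Frank
Event 5 (swap ball<->note: now ball:Mallory, note:Frank). State: note:Frank, hat:Judy, ball:Mallory
Event 6 (give note: Frank -> Alice). State: note:Alice, hat:Judy, ball:Mallory
Event 7 (give hat: Judy -> Mallory). State: note:Alice, hat:Mallory, ball:Mallory
Event 8 (swap note<->ball: now note:Mallory, ball:Alice). State: note:Mallory, hat:Mallory, ball:Alice
Event 9 (give note: Mallory -> Frank). State: note:Frank, hat:Mallory, ball:Alice
Event 10 (give ball: Alice -> Mallory). State: note:Frank, hat:Mallory, ball:Mallory
Event 11 (give note: Frank -> Mallory). State: note:Mallory, hat:Mallory, ball:Mallory
Event 12 (give note: Mallory -> Frank). State: note:Frank, hat:Mallory, ball:Mallory
Event 13 (give ball: Mallory -> Oscar). State: note:Frank, hat:Mallory, ball:Oscar
Event 14 (give note: Frank -> Alice). State: note:Alice, hat:Mallory, ball:Oscar

Final state: note:Alice, hat:Mallory, ball:Oscar
The hat is held by Mallory.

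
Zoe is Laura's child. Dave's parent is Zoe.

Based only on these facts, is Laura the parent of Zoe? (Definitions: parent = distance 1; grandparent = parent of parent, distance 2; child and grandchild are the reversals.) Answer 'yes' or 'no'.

Answer: yes

Derivation:
Reconstructing the parent chain from the given facts:
  Laura -> Zoe -> Dave
(each arrow means 'parent of the next')
Positions in the chain (0 = top):
  position of Laura: 0
  position of Zoe: 1
  position of Dave: 2

Laura is at position 0, Zoe is at position 1; signed distance (j - i) = 1.
'parent' requires j - i = 1. Actual distance is 1, so the relation HOLDS.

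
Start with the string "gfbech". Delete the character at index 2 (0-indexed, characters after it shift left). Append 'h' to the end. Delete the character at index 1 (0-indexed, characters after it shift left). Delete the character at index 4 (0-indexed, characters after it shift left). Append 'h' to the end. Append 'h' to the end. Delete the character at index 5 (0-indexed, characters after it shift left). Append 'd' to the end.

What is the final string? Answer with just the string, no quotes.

Applying each edit step by step:
Start: "gfbech"
Op 1 (delete idx 2 = 'b'): "gfbech" -> "gfech"
Op 2 (append 'h'): "gfech" -> "gfechh"
Op 3 (delete idx 1 = 'f'): "gfechh" -> "gechh"
Op 4 (delete idx 4 = 'h'): "gechh" -> "gech"
Op 5 (append 'h'): "gech" -> "gechh"
Op 6 (append 'h'): "gechh" -> "gechhh"
Op 7 (delete idx 5 = 'h'): "gechhh" -> "gechh"
Op 8 (append 'd'): "gechh" -> "gechhd"

Answer: gechhd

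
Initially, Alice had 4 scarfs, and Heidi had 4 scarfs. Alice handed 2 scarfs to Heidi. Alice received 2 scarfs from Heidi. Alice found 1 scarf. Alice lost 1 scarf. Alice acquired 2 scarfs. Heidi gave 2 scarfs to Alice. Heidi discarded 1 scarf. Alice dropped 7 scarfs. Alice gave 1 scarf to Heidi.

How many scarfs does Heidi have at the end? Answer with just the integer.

Answer: 2

Derivation:
Tracking counts step by step:
Start: Alice=4, Heidi=4
Event 1 (Alice -> Heidi, 2): Alice: 4 -> 2, Heidi: 4 -> 6. State: Alice=2, Heidi=6
Event 2 (Heidi -> Alice, 2): Heidi: 6 -> 4, Alice: 2 -> 4. State: Alice=4, Heidi=4
Event 3 (Alice +1): Alice: 4 -> 5. State: Alice=5, Heidi=4
Event 4 (Alice -1): Alice: 5 -> 4. State: Alice=4, Heidi=4
Event 5 (Alice +2): Alice: 4 -> 6. State: Alice=6, Heidi=4
Event 6 (Heidi -> Alice, 2): Heidi: 4 -> 2, Alice: 6 -> 8. State: Alice=8, Heidi=2
Event 7 (Heidi -1): Heidi: 2 -> 1. State: Alice=8, Heidi=1
Event 8 (Alice -7): Alice: 8 -> 1. State: Alice=1, Heidi=1
Event 9 (Alice -> Heidi, 1): Alice: 1 -> 0, Heidi: 1 -> 2. State: Alice=0, Heidi=2

Heidi's final count: 2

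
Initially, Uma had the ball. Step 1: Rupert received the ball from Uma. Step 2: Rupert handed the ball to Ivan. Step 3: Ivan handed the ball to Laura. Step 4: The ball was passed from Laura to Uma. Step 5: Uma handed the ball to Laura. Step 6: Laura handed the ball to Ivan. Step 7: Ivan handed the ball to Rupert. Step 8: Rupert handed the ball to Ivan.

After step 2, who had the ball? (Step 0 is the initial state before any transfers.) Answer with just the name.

Tracking the ball holder through step 2:
After step 0 (start): Uma
After step 1: Rupert
After step 2: Ivan

At step 2, the holder is Ivan.

Answer: Ivan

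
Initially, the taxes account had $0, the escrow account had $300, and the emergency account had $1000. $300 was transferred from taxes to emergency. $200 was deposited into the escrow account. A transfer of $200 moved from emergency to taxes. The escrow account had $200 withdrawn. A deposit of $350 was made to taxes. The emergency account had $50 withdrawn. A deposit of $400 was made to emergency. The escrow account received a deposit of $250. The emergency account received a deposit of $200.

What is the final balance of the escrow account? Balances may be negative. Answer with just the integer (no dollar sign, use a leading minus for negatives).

Tracking account balances step by step:
Start: taxes=0, escrow=300, emergency=1000
Event 1 (transfer 300 taxes -> emergency): taxes: 0 - 300 = -300, emergency: 1000 + 300 = 1300. Balances: taxes=-300, escrow=300, emergency=1300
Event 2 (deposit 200 to escrow): escrow: 300 + 200 = 500. Balances: taxes=-300, escrow=500, emergency=1300
Event 3 (transfer 200 emergency -> taxes): emergency: 1300 - 200 = 1100, taxes: -300 + 200 = -100. Balances: taxes=-100, escrow=500, emergency=1100
Event 4 (withdraw 200 from escrow): escrow: 500 - 200 = 300. Balances: taxes=-100, escrow=300, emergency=1100
Event 5 (deposit 350 to taxes): taxes: -100 + 350 = 250. Balances: taxes=250, escrow=300, emergency=1100
Event 6 (withdraw 50 from emergency): emergency: 1100 - 50 = 1050. Balances: taxes=250, escrow=300, emergency=1050
Event 7 (deposit 400 to emergency): emergency: 1050 + 400 = 1450. Balances: taxes=250, escrow=300, emergency=1450
Event 8 (deposit 250 to escrow): escrow: 300 + 250 = 550. Balances: taxes=250, escrow=550, emergency=1450
Event 9 (deposit 200 to emergency): emergency: 1450 + 200 = 1650. Balances: taxes=250, escrow=550, emergency=1650

Final balance of escrow: 550

Answer: 550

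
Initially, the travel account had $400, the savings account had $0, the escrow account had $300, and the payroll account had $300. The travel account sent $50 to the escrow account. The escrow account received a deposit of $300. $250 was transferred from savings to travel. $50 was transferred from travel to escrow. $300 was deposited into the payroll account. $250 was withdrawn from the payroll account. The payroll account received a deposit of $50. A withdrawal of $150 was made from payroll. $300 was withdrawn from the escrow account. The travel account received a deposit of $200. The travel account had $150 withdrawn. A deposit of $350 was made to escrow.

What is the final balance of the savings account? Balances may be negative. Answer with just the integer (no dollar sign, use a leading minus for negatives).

Tracking account balances step by step:
Start: travel=400, savings=0, escrow=300, payroll=300
Event 1 (transfer 50 travel -> escrow): travel: 400 - 50 = 350, escrow: 300 + 50 = 350. Balances: travel=350, savings=0, escrow=350, payroll=300
Event 2 (deposit 300 to escrow): escrow: 350 + 300 = 650. Balances: travel=350, savings=0, escrow=650, payroll=300
Event 3 (transfer 250 savings -> travel): savings: 0 - 250 = -250, travel: 350 + 250 = 600. Balances: travel=600, savings=-250, escrow=650, payroll=300
Event 4 (transfer 50 travel -> escrow): travel: 600 - 50 = 550, escrow: 650 + 50 = 700. Balances: travel=550, savings=-250, escrow=700, payroll=300
Event 5 (deposit 300 to payroll): payroll: 300 + 300 = 600. Balances: travel=550, savings=-250, escrow=700, payroll=600
Event 6 (withdraw 250 from payroll): payroll: 600 - 250 = 350. Balances: travel=550, savings=-250, escrow=700, payroll=350
Event 7 (deposit 50 to payroll): payroll: 350 + 50 = 400. Balances: travel=550, savings=-250, escrow=700, payroll=400
Event 8 (withdraw 150 from payroll): payroll: 400 - 150 = 250. Balances: travel=550, savings=-250, escrow=700, payroll=250
Event 9 (withdraw 300 from escrow): escrow: 700 - 300 = 400. Balances: travel=550, savings=-250, escrow=400, payroll=250
Event 10 (deposit 200 to travel): travel: 550 + 200 = 750. Balances: travel=750, savings=-250, escrow=400, payroll=250
Event 11 (withdraw 150 from travel): travel: 750 - 150 = 600. Balances: travel=600, savings=-250, escrow=400, payroll=250
Event 12 (deposit 350 to escrow): escrow: 400 + 350 = 750. Balances: travel=600, savings=-250, escrow=750, payroll=250

Final balance of savings: -250

Answer: -250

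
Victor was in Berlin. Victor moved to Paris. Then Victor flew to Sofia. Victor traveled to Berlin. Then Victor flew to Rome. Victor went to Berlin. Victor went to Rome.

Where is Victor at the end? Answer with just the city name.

Tracking Victor's location:
Start: Victor is in Berlin.
After move 1: Berlin -> Paris. Victor is in Paris.
After move 2: Paris -> Sofia. Victor is in Sofia.
After move 3: Sofia -> Berlin. Victor is in Berlin.
After move 4: Berlin -> Rome. Victor is in Rome.
After move 5: Rome -> Berlin. Victor is in Berlin.
After move 6: Berlin -> Rome. Victor is in Rome.

Answer: Rome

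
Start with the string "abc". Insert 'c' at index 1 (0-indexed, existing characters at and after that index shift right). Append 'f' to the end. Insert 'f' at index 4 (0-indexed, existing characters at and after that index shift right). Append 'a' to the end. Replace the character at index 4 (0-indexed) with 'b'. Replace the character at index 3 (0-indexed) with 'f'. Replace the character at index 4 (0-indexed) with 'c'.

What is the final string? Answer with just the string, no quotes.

Applying each edit step by step:
Start: "abc"
Op 1 (insert 'c' at idx 1): "abc" -> "acbc"
Op 2 (append 'f'): "acbc" -> "acbcf"
Op 3 (insert 'f' at idx 4): "acbcf" -> "acbcff"
Op 4 (append 'a'): "acbcff" -> "acbcffa"
Op 5 (replace idx 4: 'f' -> 'b'): "acbcffa" -> "acbcbfa"
Op 6 (replace idx 3: 'c' -> 'f'): "acbcbfa" -> "acbfbfa"
Op 7 (replace idx 4: 'b' -> 'c'): "acbfbfa" -> "acbfcfa"

Answer: acbfcfa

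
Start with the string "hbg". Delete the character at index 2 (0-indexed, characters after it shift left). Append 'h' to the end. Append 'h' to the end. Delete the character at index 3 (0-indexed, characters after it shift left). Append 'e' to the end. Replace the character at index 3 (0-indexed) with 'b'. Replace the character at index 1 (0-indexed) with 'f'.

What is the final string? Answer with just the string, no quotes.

Applying each edit step by step:
Start: "hbg"
Op 1 (delete idx 2 = 'g'): "hbg" -> "hb"
Op 2 (append 'h'): "hb" -> "hbh"
Op 3 (append 'h'): "hbh" -> "hbhh"
Op 4 (delete idx 3 = 'h'): "hbhh" -> "hbh"
Op 5 (append 'e'): "hbh" -> "hbhe"
Op 6 (replace idx 3: 'e' -> 'b'): "hbhe" -> "hbhb"
Op 7 (replace idx 1: 'b' -> 'f'): "hbhb" -> "hfhb"

Answer: hfhb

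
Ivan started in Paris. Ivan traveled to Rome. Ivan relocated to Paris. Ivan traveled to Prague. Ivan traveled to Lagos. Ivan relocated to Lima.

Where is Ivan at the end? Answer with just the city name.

Answer: Lima

Derivation:
Tracking Ivan's location:
Start: Ivan is in Paris.
After move 1: Paris -> Rome. Ivan is in Rome.
After move 2: Rome -> Paris. Ivan is in Paris.
After move 3: Paris -> Prague. Ivan is in Prague.
After move 4: Prague -> Lagos. Ivan is in Lagos.
After move 5: Lagos -> Lima. Ivan is in Lima.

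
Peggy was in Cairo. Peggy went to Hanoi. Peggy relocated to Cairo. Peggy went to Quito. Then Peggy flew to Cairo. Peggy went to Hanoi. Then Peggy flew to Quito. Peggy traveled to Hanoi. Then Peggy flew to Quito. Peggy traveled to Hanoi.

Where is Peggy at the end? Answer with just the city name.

Tracking Peggy's location:
Start: Peggy is in Cairo.
After move 1: Cairo -> Hanoi. Peggy is in Hanoi.
After move 2: Hanoi -> Cairo. Peggy is in Cairo.
After move 3: Cairo -> Quito. Peggy is in Quito.
After move 4: Quito -> Cairo. Peggy is in Cairo.
After move 5: Cairo -> Hanoi. Peggy is in Hanoi.
After move 6: Hanoi -> Quito. Peggy is in Quito.
After move 7: Quito -> Hanoi. Peggy is in Hanoi.
After move 8: Hanoi -> Quito. Peggy is in Quito.
After move 9: Quito -> Hanoi. Peggy is in Hanoi.

Answer: Hanoi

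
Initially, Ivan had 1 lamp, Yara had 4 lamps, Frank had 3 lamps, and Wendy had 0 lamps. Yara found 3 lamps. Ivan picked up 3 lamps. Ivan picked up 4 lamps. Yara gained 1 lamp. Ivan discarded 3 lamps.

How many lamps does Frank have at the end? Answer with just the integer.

Answer: 3

Derivation:
Tracking counts step by step:
Start: Ivan=1, Yara=4, Frank=3, Wendy=0
Event 1 (Yara +3): Yara: 4 -> 7. State: Ivan=1, Yara=7, Frank=3, Wendy=0
Event 2 (Ivan +3): Ivan: 1 -> 4. State: Ivan=4, Yara=7, Frank=3, Wendy=0
Event 3 (Ivan +4): Ivan: 4 -> 8. State: Ivan=8, Yara=7, Frank=3, Wendy=0
Event 4 (Yara +1): Yara: 7 -> 8. State: Ivan=8, Yara=8, Frank=3, Wendy=0
Event 5 (Ivan -3): Ivan: 8 -> 5. State: Ivan=5, Yara=8, Frank=3, Wendy=0

Frank's final count: 3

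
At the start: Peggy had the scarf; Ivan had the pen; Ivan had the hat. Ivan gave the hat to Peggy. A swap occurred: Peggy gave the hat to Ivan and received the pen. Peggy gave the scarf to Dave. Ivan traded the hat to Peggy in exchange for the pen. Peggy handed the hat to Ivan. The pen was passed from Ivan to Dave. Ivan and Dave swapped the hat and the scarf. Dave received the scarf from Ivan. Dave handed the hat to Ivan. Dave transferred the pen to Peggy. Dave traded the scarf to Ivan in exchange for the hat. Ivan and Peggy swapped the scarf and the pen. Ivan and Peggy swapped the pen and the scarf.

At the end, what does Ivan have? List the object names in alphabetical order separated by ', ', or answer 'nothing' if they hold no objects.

Answer: scarf

Derivation:
Tracking all object holders:
Start: scarf:Peggy, pen:Ivan, hat:Ivan
Event 1 (give hat: Ivan -> Peggy). State: scarf:Peggy, pen:Ivan, hat:Peggy
Event 2 (swap hat<->pen: now hat:Ivan, pen:Peggy). State: scarf:Peggy, pen:Peggy, hat:Ivan
Event 3 (give scarf: Peggy -> Dave). State: scarf:Dave, pen:Peggy, hat:Ivan
Event 4 (swap hat<->pen: now hat:Peggy, pen:Ivan). State: scarf:Dave, pen:Ivan, hat:Peggy
Event 5 (give hat: Peggy -> Ivan). State: scarf:Dave, pen:Ivan, hat:Ivan
Event 6 (give pen: Ivan -> Dave). State: scarf:Dave, pen:Dave, hat:Ivan
Event 7 (swap hat<->scarf: now hat:Dave, scarf:Ivan). State: scarf:Ivan, pen:Dave, hat:Dave
Event 8 (give scarf: Ivan -> Dave). State: scarf:Dave, pen:Dave, hat:Dave
Event 9 (give hat: Dave -> Ivan). State: scarf:Dave, pen:Dave, hat:Ivan
Event 10 (give pen: Dave -> Peggy). State: scarf:Dave, pen:Peggy, hat:Ivan
Event 11 (swap scarf<->hat: now scarf:Ivan, hat:Dave). State: scarf:Ivan, pen:Peggy, hat:Dave
Event 12 (swap scarf<->pen: now scarf:Peggy, pen:Ivan). State: scarf:Peggy, pen:Ivan, hat:Dave
Event 13 (swap pen<->scarf: now pen:Peggy, scarf:Ivan). State: scarf:Ivan, pen:Peggy, hat:Dave

Final state: scarf:Ivan, pen:Peggy, hat:Dave
Ivan holds: scarf.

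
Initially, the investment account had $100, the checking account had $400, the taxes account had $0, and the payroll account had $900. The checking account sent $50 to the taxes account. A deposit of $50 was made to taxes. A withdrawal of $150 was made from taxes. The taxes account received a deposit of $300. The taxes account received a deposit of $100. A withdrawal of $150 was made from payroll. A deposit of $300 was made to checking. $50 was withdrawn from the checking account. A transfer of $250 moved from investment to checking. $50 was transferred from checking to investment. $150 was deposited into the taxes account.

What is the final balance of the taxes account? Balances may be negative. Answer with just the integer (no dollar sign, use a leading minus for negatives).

Tracking account balances step by step:
Start: investment=100, checking=400, taxes=0, payroll=900
Event 1 (transfer 50 checking -> taxes): checking: 400 - 50 = 350, taxes: 0 + 50 = 50. Balances: investment=100, checking=350, taxes=50, payroll=900
Event 2 (deposit 50 to taxes): taxes: 50 + 50 = 100. Balances: investment=100, checking=350, taxes=100, payroll=900
Event 3 (withdraw 150 from taxes): taxes: 100 - 150 = -50. Balances: investment=100, checking=350, taxes=-50, payroll=900
Event 4 (deposit 300 to taxes): taxes: -50 + 300 = 250. Balances: investment=100, checking=350, taxes=250, payroll=900
Event 5 (deposit 100 to taxes): taxes: 250 + 100 = 350. Balances: investment=100, checking=350, taxes=350, payroll=900
Event 6 (withdraw 150 from payroll): payroll: 900 - 150 = 750. Balances: investment=100, checking=350, taxes=350, payroll=750
Event 7 (deposit 300 to checking): checking: 350 + 300 = 650. Balances: investment=100, checking=650, taxes=350, payroll=750
Event 8 (withdraw 50 from checking): checking: 650 - 50 = 600. Balances: investment=100, checking=600, taxes=350, payroll=750
Event 9 (transfer 250 investment -> checking): investment: 100 - 250 = -150, checking: 600 + 250 = 850. Balances: investment=-150, checking=850, taxes=350, payroll=750
Event 10 (transfer 50 checking -> investment): checking: 850 - 50 = 800, investment: -150 + 50 = -100. Balances: investment=-100, checking=800, taxes=350, payroll=750
Event 11 (deposit 150 to taxes): taxes: 350 + 150 = 500. Balances: investment=-100, checking=800, taxes=500, payroll=750

Final balance of taxes: 500

Answer: 500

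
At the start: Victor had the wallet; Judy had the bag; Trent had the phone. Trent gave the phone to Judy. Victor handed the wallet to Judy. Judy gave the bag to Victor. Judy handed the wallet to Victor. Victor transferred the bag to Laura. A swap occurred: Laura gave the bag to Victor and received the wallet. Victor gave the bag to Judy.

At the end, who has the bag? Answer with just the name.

Answer: Judy

Derivation:
Tracking all object holders:
Start: wallet:Victor, bag:Judy, phone:Trent
Event 1 (give phone: Trent -> Judy). State: wallet:Victor, bag:Judy, phone:Judy
Event 2 (give wallet: Victor -> Judy). State: wallet:Judy, bag:Judy, phone:Judy
Event 3 (give bag: Judy -> Victor). State: wallet:Judy, bag:Victor, phone:Judy
Event 4 (give wallet: Judy -> Victor). State: wallet:Victor, bag:Victor, phone:Judy
Event 5 (give bag: Victor -> Laura). State: wallet:Victor, bag:Laura, phone:Judy
Event 6 (swap bag<->wallet: now bag:Victor, wallet:Laura). State: wallet:Laura, bag:Victor, phone:Judy
Event 7 (give bag: Victor -> Judy). State: wallet:Laura, bag:Judy, phone:Judy

Final state: wallet:Laura, bag:Judy, phone:Judy
The bag is held by Judy.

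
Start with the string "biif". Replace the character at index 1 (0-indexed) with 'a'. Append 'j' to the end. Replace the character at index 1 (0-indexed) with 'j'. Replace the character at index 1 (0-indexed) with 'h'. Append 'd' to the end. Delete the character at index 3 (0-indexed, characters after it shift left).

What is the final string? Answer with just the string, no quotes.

Applying each edit step by step:
Start: "biif"
Op 1 (replace idx 1: 'i' -> 'a'): "biif" -> "baif"
Op 2 (append 'j'): "baif" -> "baifj"
Op 3 (replace idx 1: 'a' -> 'j'): "baifj" -> "bjifj"
Op 4 (replace idx 1: 'j' -> 'h'): "bjifj" -> "bhifj"
Op 5 (append 'd'): "bhifj" -> "bhifjd"
Op 6 (delete idx 3 = 'f'): "bhifjd" -> "bhijd"

Answer: bhijd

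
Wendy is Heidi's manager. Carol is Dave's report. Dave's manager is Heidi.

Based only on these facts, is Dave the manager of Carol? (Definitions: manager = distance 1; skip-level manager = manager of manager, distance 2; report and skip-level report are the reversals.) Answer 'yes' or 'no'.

Answer: yes

Derivation:
Reconstructing the manager chain from the given facts:
  Wendy -> Heidi -> Dave -> Carol
(each arrow means 'manager of the next')
Positions in the chain (0 = top):
  position of Wendy: 0
  position of Heidi: 1
  position of Dave: 2
  position of Carol: 3

Dave is at position 2, Carol is at position 3; signed distance (j - i) = 1.
'manager' requires j - i = 1. Actual distance is 1, so the relation HOLDS.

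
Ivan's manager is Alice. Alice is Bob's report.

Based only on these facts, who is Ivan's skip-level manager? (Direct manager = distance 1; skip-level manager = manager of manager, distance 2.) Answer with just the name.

Reconstructing the manager chain from the given facts:
  Bob -> Alice -> Ivan
(each arrow means 'manager of the next')
Positions in the chain (0 = top):
  position of Bob: 0
  position of Alice: 1
  position of Ivan: 2

Ivan is at position 2; the skip-level manager is 2 steps up the chain, i.e. position 0: Bob.

Answer: Bob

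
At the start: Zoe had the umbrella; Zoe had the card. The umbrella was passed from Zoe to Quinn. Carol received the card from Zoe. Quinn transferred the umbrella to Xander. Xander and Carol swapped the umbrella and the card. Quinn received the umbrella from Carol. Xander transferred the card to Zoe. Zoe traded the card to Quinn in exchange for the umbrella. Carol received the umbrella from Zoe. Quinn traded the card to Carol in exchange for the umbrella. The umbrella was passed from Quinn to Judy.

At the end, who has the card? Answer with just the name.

Answer: Carol

Derivation:
Tracking all object holders:
Start: umbrella:Zoe, card:Zoe
Event 1 (give umbrella: Zoe -> Quinn). State: umbrella:Quinn, card:Zoe
Event 2 (give card: Zoe -> Carol). State: umbrella:Quinn, card:Carol
Event 3 (give umbrella: Quinn -> Xander). State: umbrella:Xander, card:Carol
Event 4 (swap umbrella<->card: now umbrella:Carol, card:Xander). State: umbrella:Carol, card:Xander
Event 5 (give umbrella: Carol -> Quinn). State: umbrella:Quinn, card:Xander
Event 6 (give card: Xander -> Zoe). State: umbrella:Quinn, card:Zoe
Event 7 (swap card<->umbrella: now card:Quinn, umbrella:Zoe). State: umbrella:Zoe, card:Quinn
Event 8 (give umbrella: Zoe -> Carol). State: umbrella:Carol, card:Quinn
Event 9 (swap card<->umbrella: now card:Carol, umbrella:Quinn). State: umbrella:Quinn, card:Carol
Event 10 (give umbrella: Quinn -> Judy). State: umbrella:Judy, card:Carol

Final state: umbrella:Judy, card:Carol
The card is held by Carol.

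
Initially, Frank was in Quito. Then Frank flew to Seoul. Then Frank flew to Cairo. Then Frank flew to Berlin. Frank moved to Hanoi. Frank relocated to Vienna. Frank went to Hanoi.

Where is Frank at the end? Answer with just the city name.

Tracking Frank's location:
Start: Frank is in Quito.
After move 1: Quito -> Seoul. Frank is in Seoul.
After move 2: Seoul -> Cairo. Frank is in Cairo.
After move 3: Cairo -> Berlin. Frank is in Berlin.
After move 4: Berlin -> Hanoi. Frank is in Hanoi.
After move 5: Hanoi -> Vienna. Frank is in Vienna.
After move 6: Vienna -> Hanoi. Frank is in Hanoi.

Answer: Hanoi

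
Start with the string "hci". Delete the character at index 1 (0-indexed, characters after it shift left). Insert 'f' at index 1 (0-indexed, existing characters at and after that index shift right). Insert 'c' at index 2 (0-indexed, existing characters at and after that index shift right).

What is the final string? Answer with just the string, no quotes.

Applying each edit step by step:
Start: "hci"
Op 1 (delete idx 1 = 'c'): "hci" -> "hi"
Op 2 (insert 'f' at idx 1): "hi" -> "hfi"
Op 3 (insert 'c' at idx 2): "hfi" -> "hfci"

Answer: hfci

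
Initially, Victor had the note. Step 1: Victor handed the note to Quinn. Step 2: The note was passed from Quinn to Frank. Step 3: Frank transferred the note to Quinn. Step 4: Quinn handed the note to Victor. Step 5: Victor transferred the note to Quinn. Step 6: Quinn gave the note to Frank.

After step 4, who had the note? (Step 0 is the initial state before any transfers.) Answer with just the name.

Tracking the note holder through step 4:
After step 0 (start): Victor
After step 1: Quinn
After step 2: Frank
After step 3: Quinn
After step 4: Victor

At step 4, the holder is Victor.

Answer: Victor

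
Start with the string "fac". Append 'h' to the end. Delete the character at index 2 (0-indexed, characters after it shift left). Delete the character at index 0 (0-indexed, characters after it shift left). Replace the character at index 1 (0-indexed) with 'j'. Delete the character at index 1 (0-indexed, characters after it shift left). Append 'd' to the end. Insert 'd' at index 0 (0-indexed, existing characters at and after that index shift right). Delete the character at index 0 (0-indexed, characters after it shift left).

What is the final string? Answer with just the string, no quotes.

Applying each edit step by step:
Start: "fac"
Op 1 (append 'h'): "fac" -> "fach"
Op 2 (delete idx 2 = 'c'): "fach" -> "fah"
Op 3 (delete idx 0 = 'f'): "fah" -> "ah"
Op 4 (replace idx 1: 'h' -> 'j'): "ah" -> "aj"
Op 5 (delete idx 1 = 'j'): "aj" -> "a"
Op 6 (append 'd'): "a" -> "ad"
Op 7 (insert 'd' at idx 0): "ad" -> "dad"
Op 8 (delete idx 0 = 'd'): "dad" -> "ad"

Answer: ad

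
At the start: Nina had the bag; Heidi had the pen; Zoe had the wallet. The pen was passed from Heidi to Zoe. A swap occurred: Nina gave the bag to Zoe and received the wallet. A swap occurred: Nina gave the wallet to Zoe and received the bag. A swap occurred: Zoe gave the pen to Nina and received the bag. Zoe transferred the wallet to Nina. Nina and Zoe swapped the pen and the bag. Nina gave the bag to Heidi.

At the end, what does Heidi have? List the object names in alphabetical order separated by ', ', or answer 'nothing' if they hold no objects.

Tracking all object holders:
Start: bag:Nina, pen:Heidi, wallet:Zoe
Event 1 (give pen: Heidi -> Zoe). State: bag:Nina, pen:Zoe, wallet:Zoe
Event 2 (swap bag<->wallet: now bag:Zoe, wallet:Nina). State: bag:Zoe, pen:Zoe, wallet:Nina
Event 3 (swap wallet<->bag: now wallet:Zoe, bag:Nina). State: bag:Nina, pen:Zoe, wallet:Zoe
Event 4 (swap pen<->bag: now pen:Nina, bag:Zoe). State: bag:Zoe, pen:Nina, wallet:Zoe
Event 5 (give wallet: Zoe -> Nina). State: bag:Zoe, pen:Nina, wallet:Nina
Event 6 (swap pen<->bag: now pen:Zoe, bag:Nina). State: bag:Nina, pen:Zoe, wallet:Nina
Event 7 (give bag: Nina -> Heidi). State: bag:Heidi, pen:Zoe, wallet:Nina

Final state: bag:Heidi, pen:Zoe, wallet:Nina
Heidi holds: bag.

Answer: bag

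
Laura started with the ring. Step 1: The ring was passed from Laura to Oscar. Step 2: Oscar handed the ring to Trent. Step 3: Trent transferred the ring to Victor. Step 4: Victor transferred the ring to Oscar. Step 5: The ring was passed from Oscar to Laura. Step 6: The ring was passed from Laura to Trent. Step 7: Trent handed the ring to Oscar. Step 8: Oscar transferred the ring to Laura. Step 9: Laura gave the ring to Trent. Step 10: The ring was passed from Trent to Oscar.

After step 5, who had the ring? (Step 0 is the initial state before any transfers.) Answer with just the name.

Answer: Laura

Derivation:
Tracking the ring holder through step 5:
After step 0 (start): Laura
After step 1: Oscar
After step 2: Trent
After step 3: Victor
After step 4: Oscar
After step 5: Laura

At step 5, the holder is Laura.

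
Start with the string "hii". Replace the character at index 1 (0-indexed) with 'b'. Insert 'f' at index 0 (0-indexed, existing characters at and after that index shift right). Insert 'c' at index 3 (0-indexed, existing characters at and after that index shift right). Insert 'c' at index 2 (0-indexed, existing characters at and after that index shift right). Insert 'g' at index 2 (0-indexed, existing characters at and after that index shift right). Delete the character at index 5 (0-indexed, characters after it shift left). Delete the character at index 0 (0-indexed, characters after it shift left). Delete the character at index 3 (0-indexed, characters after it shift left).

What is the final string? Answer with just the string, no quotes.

Applying each edit step by step:
Start: "hii"
Op 1 (replace idx 1: 'i' -> 'b'): "hii" -> "hbi"
Op 2 (insert 'f' at idx 0): "hbi" -> "fhbi"
Op 3 (insert 'c' at idx 3): "fhbi" -> "fhbci"
Op 4 (insert 'c' at idx 2): "fhbci" -> "fhcbci"
Op 5 (insert 'g' at idx 2): "fhcbci" -> "fhgcbci"
Op 6 (delete idx 5 = 'c'): "fhgcbci" -> "fhgcbi"
Op 7 (delete idx 0 = 'f'): "fhgcbi" -> "hgcbi"
Op 8 (delete idx 3 = 'b'): "hgcbi" -> "hgci"

Answer: hgci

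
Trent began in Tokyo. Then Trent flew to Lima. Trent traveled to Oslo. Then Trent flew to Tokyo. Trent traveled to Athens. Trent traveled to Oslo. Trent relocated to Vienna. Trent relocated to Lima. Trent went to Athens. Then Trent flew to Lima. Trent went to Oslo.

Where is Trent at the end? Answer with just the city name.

Tracking Trent's location:
Start: Trent is in Tokyo.
After move 1: Tokyo -> Lima. Trent is in Lima.
After move 2: Lima -> Oslo. Trent is in Oslo.
After move 3: Oslo -> Tokyo. Trent is in Tokyo.
After move 4: Tokyo -> Athens. Trent is in Athens.
After move 5: Athens -> Oslo. Trent is in Oslo.
After move 6: Oslo -> Vienna. Trent is in Vienna.
After move 7: Vienna -> Lima. Trent is in Lima.
After move 8: Lima -> Athens. Trent is in Athens.
After move 9: Athens -> Lima. Trent is in Lima.
After move 10: Lima -> Oslo. Trent is in Oslo.

Answer: Oslo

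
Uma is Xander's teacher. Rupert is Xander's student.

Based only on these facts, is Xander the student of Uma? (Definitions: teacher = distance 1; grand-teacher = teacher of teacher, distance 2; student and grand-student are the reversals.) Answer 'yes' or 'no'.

Answer: yes

Derivation:
Reconstructing the teacher chain from the given facts:
  Uma -> Xander -> Rupert
(each arrow means 'teacher of the next')
Positions in the chain (0 = top):
  position of Uma: 0
  position of Xander: 1
  position of Rupert: 2

Xander is at position 1, Uma is at position 0; signed distance (j - i) = -1.
'student' requires j - i = -1. Actual distance is -1, so the relation HOLDS.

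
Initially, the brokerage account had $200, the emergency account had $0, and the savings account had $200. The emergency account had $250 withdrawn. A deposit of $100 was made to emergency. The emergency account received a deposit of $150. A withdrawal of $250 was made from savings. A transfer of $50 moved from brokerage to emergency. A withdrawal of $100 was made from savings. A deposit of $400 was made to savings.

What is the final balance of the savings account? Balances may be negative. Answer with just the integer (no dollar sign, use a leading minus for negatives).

Tracking account balances step by step:
Start: brokerage=200, emergency=0, savings=200
Event 1 (withdraw 250 from emergency): emergency: 0 - 250 = -250. Balances: brokerage=200, emergency=-250, savings=200
Event 2 (deposit 100 to emergency): emergency: -250 + 100 = -150. Balances: brokerage=200, emergency=-150, savings=200
Event 3 (deposit 150 to emergency): emergency: -150 + 150 = 0. Balances: brokerage=200, emergency=0, savings=200
Event 4 (withdraw 250 from savings): savings: 200 - 250 = -50. Balances: brokerage=200, emergency=0, savings=-50
Event 5 (transfer 50 brokerage -> emergency): brokerage: 200 - 50 = 150, emergency: 0 + 50 = 50. Balances: brokerage=150, emergency=50, savings=-50
Event 6 (withdraw 100 from savings): savings: -50 - 100 = -150. Balances: brokerage=150, emergency=50, savings=-150
Event 7 (deposit 400 to savings): savings: -150 + 400 = 250. Balances: brokerage=150, emergency=50, savings=250

Final balance of savings: 250

Answer: 250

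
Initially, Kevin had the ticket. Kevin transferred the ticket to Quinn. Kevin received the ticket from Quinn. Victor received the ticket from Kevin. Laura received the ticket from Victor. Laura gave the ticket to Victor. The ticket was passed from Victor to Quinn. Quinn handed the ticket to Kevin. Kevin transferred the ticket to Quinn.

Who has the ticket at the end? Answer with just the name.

Answer: Quinn

Derivation:
Tracking the ticket through each event:
Start: Kevin has the ticket.
After event 1: Quinn has the ticket.
After event 2: Kevin has the ticket.
After event 3: Victor has the ticket.
After event 4: Laura has the ticket.
After event 5: Victor has the ticket.
After event 6: Quinn has the ticket.
After event 7: Kevin has the ticket.
After event 8: Quinn has the ticket.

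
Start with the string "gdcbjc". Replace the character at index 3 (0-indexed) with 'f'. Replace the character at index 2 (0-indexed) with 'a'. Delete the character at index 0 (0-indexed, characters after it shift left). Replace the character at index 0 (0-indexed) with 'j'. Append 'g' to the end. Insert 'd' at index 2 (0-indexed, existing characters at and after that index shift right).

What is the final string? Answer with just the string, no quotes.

Applying each edit step by step:
Start: "gdcbjc"
Op 1 (replace idx 3: 'b' -> 'f'): "gdcbjc" -> "gdcfjc"
Op 2 (replace idx 2: 'c' -> 'a'): "gdcfjc" -> "gdafjc"
Op 3 (delete idx 0 = 'g'): "gdafjc" -> "dafjc"
Op 4 (replace idx 0: 'd' -> 'j'): "dafjc" -> "jafjc"
Op 5 (append 'g'): "jafjc" -> "jafjcg"
Op 6 (insert 'd' at idx 2): "jafjcg" -> "jadfjcg"

Answer: jadfjcg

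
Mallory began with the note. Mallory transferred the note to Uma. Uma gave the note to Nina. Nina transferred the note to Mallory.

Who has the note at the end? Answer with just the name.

Answer: Mallory

Derivation:
Tracking the note through each event:
Start: Mallory has the note.
After event 1: Uma has the note.
After event 2: Nina has the note.
After event 3: Mallory has the note.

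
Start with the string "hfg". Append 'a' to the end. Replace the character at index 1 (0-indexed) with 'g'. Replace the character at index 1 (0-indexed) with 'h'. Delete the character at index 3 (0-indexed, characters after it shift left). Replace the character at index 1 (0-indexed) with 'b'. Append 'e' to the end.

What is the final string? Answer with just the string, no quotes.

Applying each edit step by step:
Start: "hfg"
Op 1 (append 'a'): "hfg" -> "hfga"
Op 2 (replace idx 1: 'f' -> 'g'): "hfga" -> "hgga"
Op 3 (replace idx 1: 'g' -> 'h'): "hgga" -> "hhga"
Op 4 (delete idx 3 = 'a'): "hhga" -> "hhg"
Op 5 (replace idx 1: 'h' -> 'b'): "hhg" -> "hbg"
Op 6 (append 'e'): "hbg" -> "hbge"

Answer: hbge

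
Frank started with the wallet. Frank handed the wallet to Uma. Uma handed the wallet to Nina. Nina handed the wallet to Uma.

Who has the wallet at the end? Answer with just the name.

Answer: Uma

Derivation:
Tracking the wallet through each event:
Start: Frank has the wallet.
After event 1: Uma has the wallet.
After event 2: Nina has the wallet.
After event 3: Uma has the wallet.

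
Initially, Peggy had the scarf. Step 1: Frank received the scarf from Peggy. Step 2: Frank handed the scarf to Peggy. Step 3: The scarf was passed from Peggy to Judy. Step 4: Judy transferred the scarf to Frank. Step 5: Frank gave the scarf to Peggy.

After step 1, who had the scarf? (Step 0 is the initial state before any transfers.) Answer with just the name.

Tracking the scarf holder through step 1:
After step 0 (start): Peggy
After step 1: Frank

At step 1, the holder is Frank.

Answer: Frank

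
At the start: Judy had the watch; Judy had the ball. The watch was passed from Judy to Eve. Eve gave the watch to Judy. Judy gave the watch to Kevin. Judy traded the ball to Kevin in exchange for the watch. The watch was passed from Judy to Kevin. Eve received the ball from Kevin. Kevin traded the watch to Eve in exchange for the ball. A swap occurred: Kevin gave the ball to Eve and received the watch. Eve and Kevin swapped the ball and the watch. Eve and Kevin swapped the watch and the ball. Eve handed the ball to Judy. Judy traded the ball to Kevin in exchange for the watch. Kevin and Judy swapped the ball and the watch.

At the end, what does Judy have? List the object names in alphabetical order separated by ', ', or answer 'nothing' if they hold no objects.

Tracking all object holders:
Start: watch:Judy, ball:Judy
Event 1 (give watch: Judy -> Eve). State: watch:Eve, ball:Judy
Event 2 (give watch: Eve -> Judy). State: watch:Judy, ball:Judy
Event 3 (give watch: Judy -> Kevin). State: watch:Kevin, ball:Judy
Event 4 (swap ball<->watch: now ball:Kevin, watch:Judy). State: watch:Judy, ball:Kevin
Event 5 (give watch: Judy -> Kevin). State: watch:Kevin, ball:Kevin
Event 6 (give ball: Kevin -> Eve). State: watch:Kevin, ball:Eve
Event 7 (swap watch<->ball: now watch:Eve, ball:Kevin). State: watch:Eve, ball:Kevin
Event 8 (swap ball<->watch: now ball:Eve, watch:Kevin). State: watch:Kevin, ball:Eve
Event 9 (swap ball<->watch: now ball:Kevin, watch:Eve). State: watch:Eve, ball:Kevin
Event 10 (swap watch<->ball: now watch:Kevin, ball:Eve). State: watch:Kevin, ball:Eve
Event 11 (give ball: Eve -> Judy). State: watch:Kevin, ball:Judy
Event 12 (swap ball<->watch: now ball:Kevin, watch:Judy). State: watch:Judy, ball:Kevin
Event 13 (swap ball<->watch: now ball:Judy, watch:Kevin). State: watch:Kevin, ball:Judy

Final state: watch:Kevin, ball:Judy
Judy holds: ball.

Answer: ball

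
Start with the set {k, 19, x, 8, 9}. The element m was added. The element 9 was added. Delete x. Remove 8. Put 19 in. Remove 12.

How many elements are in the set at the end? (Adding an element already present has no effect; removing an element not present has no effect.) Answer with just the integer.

Answer: 4

Derivation:
Tracking the set through each operation:
Start: {19, 8, 9, k, x}
Event 1 (add m): added. Set: {19, 8, 9, k, m, x}
Event 2 (add 9): already present, no change. Set: {19, 8, 9, k, m, x}
Event 3 (remove x): removed. Set: {19, 8, 9, k, m}
Event 4 (remove 8): removed. Set: {19, 9, k, m}
Event 5 (add 19): already present, no change. Set: {19, 9, k, m}
Event 6 (remove 12): not present, no change. Set: {19, 9, k, m}

Final set: {19, 9, k, m} (size 4)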